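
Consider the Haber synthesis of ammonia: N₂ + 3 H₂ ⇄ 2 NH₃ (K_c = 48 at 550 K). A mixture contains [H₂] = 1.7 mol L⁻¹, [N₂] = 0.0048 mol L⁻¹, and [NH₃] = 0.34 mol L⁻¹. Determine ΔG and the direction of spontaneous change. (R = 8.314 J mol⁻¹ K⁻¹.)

ΔG = -10.4 kJ/mol; the forward reaction is spontaneous

Q_c = [NH₃]² / ([N₂]·[H₂]³) = (0.34)² / ((0.0048)·(1.7)³) = 4.90
ΔG = RT ln(Q_c/K_c) = (8.314 J mol⁻¹ K⁻¹)(550 K) × ln(4.90/48)
   = (4.573 kJ/mol)(-2.282) = -10.4 kJ/mol
ΔG < 0, so the forward reaction is spontaneous (proceeds forward).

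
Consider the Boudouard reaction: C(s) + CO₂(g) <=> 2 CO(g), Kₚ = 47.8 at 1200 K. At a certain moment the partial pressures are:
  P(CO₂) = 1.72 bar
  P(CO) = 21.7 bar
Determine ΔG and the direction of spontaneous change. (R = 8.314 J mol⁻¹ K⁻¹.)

(C is a pure solid — omitted from Qₚ.)
Qₚ = P(CO)² / P(CO₂) = (21.7)² / (1.72) = 274
ΔG = RT ln(Qₚ/Kₚ) = (8.314 J mol⁻¹ K⁻¹)(1200 K) × ln(274/47.8)
   = (9.977 kJ/mol)(1.746) = 17.4 kJ/mol
ΔG > 0, so the forward reaction is non-spontaneous (proceeds in reverse).

ΔG = 17.4 kJ/mol; the forward reaction is non-spontaneous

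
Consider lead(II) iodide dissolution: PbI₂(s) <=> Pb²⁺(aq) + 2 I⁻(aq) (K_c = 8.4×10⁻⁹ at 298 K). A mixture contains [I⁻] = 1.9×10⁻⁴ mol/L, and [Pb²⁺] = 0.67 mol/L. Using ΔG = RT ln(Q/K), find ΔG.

(PbI₂ is a pure solid — omitted from Q_c.)
Q_c = [Pb²⁺]·[I⁻]² = (0.67)·(1.9×10⁻⁴)² = 2.42×10⁻⁸
ΔG = RT ln(Q_c/K_c) = (8.314 J mol⁻¹ K⁻¹)(298 K) × ln(2.42×10⁻⁸/8.4×10⁻⁹)
   = (2.478 kJ/mol)(1.058) = 2.62 kJ/mol
ΔG > 0, so the forward reaction is non-spontaneous (proceeds in reverse).

ΔG = 2.62 kJ/mol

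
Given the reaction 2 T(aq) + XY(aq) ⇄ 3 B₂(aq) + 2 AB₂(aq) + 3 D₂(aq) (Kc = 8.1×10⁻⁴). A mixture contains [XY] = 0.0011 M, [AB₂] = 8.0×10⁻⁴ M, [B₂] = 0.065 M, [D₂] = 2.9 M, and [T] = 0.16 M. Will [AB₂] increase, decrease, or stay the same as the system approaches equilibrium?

Qc = [B₂]³·[AB₂]²·[D₂]³ / ([T]²·[XY]) = (0.065)³·(8.0×10⁻⁴)²·(2.9)³ / ((0.16)²·(0.0011)) = 1.5×10⁻⁴
Qc = 1.5×10⁻⁴ < Kc = 8.1×10⁻⁴: net forward reaction.
AB₂ is a product, so it increases.

increase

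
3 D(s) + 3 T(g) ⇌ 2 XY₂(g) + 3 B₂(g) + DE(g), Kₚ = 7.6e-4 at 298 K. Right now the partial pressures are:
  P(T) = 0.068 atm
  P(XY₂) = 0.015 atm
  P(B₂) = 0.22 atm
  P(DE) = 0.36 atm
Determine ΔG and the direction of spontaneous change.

(D is a pure solid — omitted from Qₚ.)
Qₚ = P(XY₂)²·P(B₂)³·P(DE) / P(T)³ = (0.015)²·(0.22)³·(0.36) / (0.068)³ = 0.00274
ΔG = RT ln(Qₚ/Kₚ) = (8.314 J mol⁻¹ K⁻¹)(298 K) × ln(0.00274/7.6e-4)
   = (2.478 kJ/mol)(1.282) = 3.18 kJ/mol
ΔG > 0, so the forward reaction is non-spontaneous (proceeds in reverse).

ΔG = 3.18 kJ/mol; the forward reaction is non-spontaneous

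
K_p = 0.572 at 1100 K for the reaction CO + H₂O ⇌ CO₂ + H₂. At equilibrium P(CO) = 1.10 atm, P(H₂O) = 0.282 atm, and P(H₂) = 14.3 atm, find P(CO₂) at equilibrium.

P(CO₂) = 0.0124 atm

At equilibrium, K_p = P(CO₂)·P(H₂) / (P(CO)·P(H₂O)) = 0.572.
(P(CO₂))·(14.3) / ((1.10)·(0.282)) = 0.572
P(CO₂) = 0.0124 atm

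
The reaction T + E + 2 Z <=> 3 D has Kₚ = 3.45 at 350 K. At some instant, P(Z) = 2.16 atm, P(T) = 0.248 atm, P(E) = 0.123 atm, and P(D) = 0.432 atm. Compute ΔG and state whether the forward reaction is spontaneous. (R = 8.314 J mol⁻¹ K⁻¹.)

ΔG = -5.26 kJ/mol; the forward reaction is spontaneous

Qₚ = P(D)³ / (P(T)·P(E)·P(Z)²) = (0.432)³ / ((0.248)·(0.123)·(2.16)²) = 0.566
ΔG = RT ln(Qₚ/Kₚ) = (8.314 J mol⁻¹ K⁻¹)(350 K) × ln(0.566/3.45)
   = (2.910 kJ/mol)(-1.808) = -5.26 kJ/mol
ΔG < 0, so the forward reaction is spontaneous (proceeds forward).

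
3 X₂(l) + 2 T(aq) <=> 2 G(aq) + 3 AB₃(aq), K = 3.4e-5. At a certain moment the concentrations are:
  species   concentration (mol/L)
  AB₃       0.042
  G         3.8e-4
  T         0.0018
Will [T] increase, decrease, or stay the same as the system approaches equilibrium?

(X₂ is a pure liquid — omitted from Q.)
Q = [G]²·[AB₃]³ / [T]² = (3.8e-4)²·(0.042)³ / (0.0018)² = 3.3e-6
Q = 3.3e-6 < K = 3.4e-5: net forward reaction.
T is a reactant, so it decreases.

decrease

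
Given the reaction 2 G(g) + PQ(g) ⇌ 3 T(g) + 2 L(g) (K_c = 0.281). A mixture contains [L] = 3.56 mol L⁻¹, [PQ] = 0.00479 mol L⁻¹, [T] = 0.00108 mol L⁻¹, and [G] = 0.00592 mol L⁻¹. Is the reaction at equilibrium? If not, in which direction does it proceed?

in the forward direction

Q_c = [T]³·[L]² / ([G]²·[PQ]) = (0.00108)³·(3.56)² / ((0.00592)²·(0.00479)) = 0.0951
Q_c = 0.0951 < K_c = 0.281, so the forward reaction proceeds.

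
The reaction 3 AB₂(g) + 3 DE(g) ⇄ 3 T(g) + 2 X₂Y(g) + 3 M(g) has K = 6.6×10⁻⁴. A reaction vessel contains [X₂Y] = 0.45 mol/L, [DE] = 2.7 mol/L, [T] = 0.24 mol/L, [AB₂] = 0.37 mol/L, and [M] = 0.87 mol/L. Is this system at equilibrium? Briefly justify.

Q = [T]³·[X₂Y]²·[M]³ / ([AB₂]³·[DE]³) = (0.24)³·(0.45)²·(0.87)³ / ((0.37)³·(2.7)³) = 0.0018
Q = 0.0018 > K = 6.6×10⁻⁴: net reverse reaction.

no; Q > K, reaction proceeds in reverse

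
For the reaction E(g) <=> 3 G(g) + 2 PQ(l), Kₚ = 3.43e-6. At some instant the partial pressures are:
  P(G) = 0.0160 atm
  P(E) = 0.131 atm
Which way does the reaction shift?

reverse (toward reactants)

(PQ is a pure liquid — omitted from Qₚ.)
Qₚ = P(G)³ / P(E) = (0.0160)³ / (0.131) = 3.13e-5
Qₚ = 3.13e-5 > Kₚ = 3.43e-6, so the reverse reaction proceeds.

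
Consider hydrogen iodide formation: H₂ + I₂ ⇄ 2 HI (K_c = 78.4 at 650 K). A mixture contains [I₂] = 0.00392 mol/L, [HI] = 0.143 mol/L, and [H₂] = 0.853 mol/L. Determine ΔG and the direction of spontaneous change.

Q_c = [HI]² / ([H₂]·[I₂]) = (0.143)² / ((0.853)·(0.00392)) = 6.12
ΔG = RT ln(Q_c/K_c) = (8.314 J mol⁻¹ K⁻¹)(650 K) × ln(6.12/78.4)
   = (5.404 kJ/mol)(-2.550) = -13.8 kJ/mol
ΔG < 0, so the forward reaction is spontaneous (proceeds forward).

ΔG = -13.8 kJ/mol; the forward reaction is spontaneous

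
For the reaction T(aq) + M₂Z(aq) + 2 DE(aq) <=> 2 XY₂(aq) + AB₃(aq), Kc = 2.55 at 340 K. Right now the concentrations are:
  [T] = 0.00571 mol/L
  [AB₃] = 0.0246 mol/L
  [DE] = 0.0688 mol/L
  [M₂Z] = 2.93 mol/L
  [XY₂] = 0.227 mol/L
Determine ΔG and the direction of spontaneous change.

ΔG = 5.19 kJ/mol; the forward reaction is non-spontaneous

Qc = [XY₂]²·[AB₃] / ([T]·[M₂Z]·[DE]²) = (0.227)²·(0.0246) / ((0.00571)·(2.93)·(0.0688)²) = 16.0
ΔG = RT ln(Qc/Kc) = (8.314 J mol⁻¹ K⁻¹)(340 K) × ln(16.0/2.55)
   = (2.827 kJ/mol)(1.836) = 5.19 kJ/mol
ΔG > 0, so the forward reaction is non-spontaneous (proceeds in reverse).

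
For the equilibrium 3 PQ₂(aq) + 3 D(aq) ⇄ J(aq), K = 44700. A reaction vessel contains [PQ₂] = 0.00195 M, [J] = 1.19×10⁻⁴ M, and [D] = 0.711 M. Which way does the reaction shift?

Q = [J] / ([PQ₂]³·[D]³) = (1.19×10⁻⁴) / ((0.00195)³·(0.711)³) = 44700
Q = 44700 = K, so the system is already at equilibrium.

neither direction; the system is at equilibrium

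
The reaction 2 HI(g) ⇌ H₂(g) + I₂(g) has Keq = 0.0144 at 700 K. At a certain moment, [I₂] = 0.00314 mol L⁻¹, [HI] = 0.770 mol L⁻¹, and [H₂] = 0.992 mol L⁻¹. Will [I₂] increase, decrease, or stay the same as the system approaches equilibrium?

increase

Q = [H₂]·[I₂] / [HI]² = (0.992)·(0.00314) / (0.770)² = 0.00525
Q = 0.00525 < Keq = 0.0144: net forward reaction.
I₂ is a product, so it increases.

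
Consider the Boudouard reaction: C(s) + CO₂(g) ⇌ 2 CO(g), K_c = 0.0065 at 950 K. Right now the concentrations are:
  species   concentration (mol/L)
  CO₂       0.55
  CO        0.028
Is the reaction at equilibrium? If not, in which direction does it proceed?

(C is a pure solid — omitted from Q_c.)
Q_c = [CO]² / [CO₂] = (0.028)² / (0.55) = 0.0014
Q_c = 0.0014 < K_c = 0.0065, so the forward reaction proceeds.

in the forward direction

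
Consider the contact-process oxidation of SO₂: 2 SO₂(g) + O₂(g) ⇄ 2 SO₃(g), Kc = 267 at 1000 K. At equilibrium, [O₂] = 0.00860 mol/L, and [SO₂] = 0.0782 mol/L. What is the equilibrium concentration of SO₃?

[SO₃] = 0.118 mol/L

At equilibrium, Kc = [SO₃]² / ([SO₂]²·[O₂]) = 267.
([SO₃])² / ((0.0782)²·(0.00860)) = 267
[SO₃]² = 0.0140 ⇒ [SO₃] = 0.118 mol/L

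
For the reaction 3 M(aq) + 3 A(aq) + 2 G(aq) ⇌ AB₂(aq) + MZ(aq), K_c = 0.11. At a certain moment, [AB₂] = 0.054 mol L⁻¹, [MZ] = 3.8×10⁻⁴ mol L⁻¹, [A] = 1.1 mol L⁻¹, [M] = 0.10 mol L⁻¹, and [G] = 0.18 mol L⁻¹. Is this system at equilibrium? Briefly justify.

no; Q > K, reaction proceeds in reverse

Q_c = [AB₂]·[MZ] / ([M]³·[A]³·[G]²) = (0.054)·(3.8×10⁻⁴) / ((0.10)³·(1.1)³·(0.18)²) = 0.48
Q_c = 0.48 > K_c = 0.11: net reverse reaction.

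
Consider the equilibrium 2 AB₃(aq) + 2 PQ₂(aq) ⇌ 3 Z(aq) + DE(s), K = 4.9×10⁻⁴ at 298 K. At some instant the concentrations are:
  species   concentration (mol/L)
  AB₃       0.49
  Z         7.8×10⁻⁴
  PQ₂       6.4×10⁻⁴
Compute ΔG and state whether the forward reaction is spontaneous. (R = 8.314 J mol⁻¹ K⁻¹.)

ΔG = 5.67 kJ/mol; the forward reaction is non-spontaneous

(DE is a pure solid — omitted from Q.)
Q = [Z]³ / ([AB₃]²·[PQ₂]²) = (7.8×10⁻⁴)³ / ((0.49)²·(6.4×10⁻⁴)²) = 0.00483
ΔG = RT ln(Q/K) = (8.314 J mol⁻¹ K⁻¹)(298 K) × ln(0.00483/4.9×10⁻⁴)
   = (2.478 kJ/mol)(2.288) = 5.67 kJ/mol
ΔG > 0, so the forward reaction is non-spontaneous (proceeds in reverse).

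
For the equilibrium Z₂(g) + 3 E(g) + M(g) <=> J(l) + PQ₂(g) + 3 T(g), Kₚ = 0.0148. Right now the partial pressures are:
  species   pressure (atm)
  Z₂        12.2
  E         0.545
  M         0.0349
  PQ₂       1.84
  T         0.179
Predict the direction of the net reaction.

(J is a pure liquid — omitted from Qₚ.)
Qₚ = P(PQ₂)·P(T)³ / (P(Z₂)·P(E)³·P(M)) = (1.84)·(0.179)³ / ((12.2)·(0.545)³·(0.0349)) = 0.153
Qₚ = 0.153 > Kₚ = 0.0148, so the reverse reaction proceeds.

in the reverse direction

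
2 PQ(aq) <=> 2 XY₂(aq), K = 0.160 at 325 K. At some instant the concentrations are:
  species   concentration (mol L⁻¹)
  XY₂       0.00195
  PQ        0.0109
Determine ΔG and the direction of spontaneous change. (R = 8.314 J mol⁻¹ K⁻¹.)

ΔG = -4.35 kJ/mol; the forward reaction is spontaneous

Q = [XY₂]² / [PQ]² = (0.00195)² / (0.0109)² = 0.0320
ΔG = RT ln(Q/K) = (8.314 J mol⁻¹ K⁻¹)(325 K) × ln(0.0320/0.160)
   = (2.702 kJ/mol)(-1.609) = -4.35 kJ/mol
ΔG < 0, so the forward reaction is spontaneous (proceeds forward).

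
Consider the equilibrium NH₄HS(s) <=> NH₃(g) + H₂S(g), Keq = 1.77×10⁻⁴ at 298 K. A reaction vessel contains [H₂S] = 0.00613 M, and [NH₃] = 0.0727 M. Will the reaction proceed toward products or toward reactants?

to the left

(NH₄HS is a pure solid — omitted from Q.)
Q = [NH₃]·[H₂S] = (0.0727)·(0.00613) = 4.46×10⁻⁴
Q = 4.46×10⁻⁴ > Keq = 1.77×10⁻⁴, so the reverse reaction proceeds.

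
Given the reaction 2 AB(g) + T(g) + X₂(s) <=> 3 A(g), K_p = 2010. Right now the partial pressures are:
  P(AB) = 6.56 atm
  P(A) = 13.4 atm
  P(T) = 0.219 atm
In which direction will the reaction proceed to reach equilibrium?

forward (toward products)

(X₂ is a pure solid — omitted from Q_p.)
Q_p = P(A)³ / (P(AB)²·P(T)) = (13.4)³ / ((6.56)²·(0.219)) = 255
Q_p = 255 < K_p = 2010, so the forward reaction proceeds.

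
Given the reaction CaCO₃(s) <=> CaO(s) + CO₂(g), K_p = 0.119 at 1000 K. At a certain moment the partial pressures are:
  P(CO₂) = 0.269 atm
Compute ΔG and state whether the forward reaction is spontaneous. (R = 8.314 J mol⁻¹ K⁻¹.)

ΔG = 6.78 kJ/mol; the forward reaction is non-spontaneous

(CaCO₃, CaO are pure solids — omitted from Q_p.)
Q_p = P(CO₂) = 0.269
ΔG = RT ln(Q_p/K_p) = (8.314 J mol⁻¹ K⁻¹)(1000 K) × ln(0.269/0.119)
   = (8.314 kJ/mol)(0.8156) = 6.78 kJ/mol
ΔG > 0, so the forward reaction is non-spontaneous (proceeds in reverse).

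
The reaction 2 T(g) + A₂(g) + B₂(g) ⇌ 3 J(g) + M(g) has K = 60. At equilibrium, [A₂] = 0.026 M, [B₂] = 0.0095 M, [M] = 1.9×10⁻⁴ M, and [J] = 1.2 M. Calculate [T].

[T] = 0.15 M

At equilibrium, K = [J]³·[M] / ([T]²·[A₂]·[B₂]) = 60.
(1.2)³·(1.9×10⁻⁴) / (([T])²·(0.026)·(0.0095)) = 60
[T]² = 0.0222 ⇒ [T] = 0.15 M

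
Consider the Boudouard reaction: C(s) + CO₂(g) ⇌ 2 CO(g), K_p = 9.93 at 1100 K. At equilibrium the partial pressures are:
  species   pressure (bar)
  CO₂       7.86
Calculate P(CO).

(C is a pure solid — omitted from K_p.)
At equilibrium, K_p = P(CO)² / P(CO₂) = 9.93.
(P(CO))² / (7.86) = 9.93
P(CO)² = 78.0 ⇒ P(CO) = 8.83 bar

P(CO) = 8.83 bar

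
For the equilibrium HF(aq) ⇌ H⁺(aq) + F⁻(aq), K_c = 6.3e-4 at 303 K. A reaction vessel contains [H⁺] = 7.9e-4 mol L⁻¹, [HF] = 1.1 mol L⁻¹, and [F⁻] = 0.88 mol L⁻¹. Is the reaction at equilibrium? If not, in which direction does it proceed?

Q_c = [H⁺]·[F⁻] / [HF] = (7.9e-4)·(0.88) / (1.1) = 6.3e-4
Q_c = 6.3e-4 = K_c, so the system is already at equilibrium.

at equilibrium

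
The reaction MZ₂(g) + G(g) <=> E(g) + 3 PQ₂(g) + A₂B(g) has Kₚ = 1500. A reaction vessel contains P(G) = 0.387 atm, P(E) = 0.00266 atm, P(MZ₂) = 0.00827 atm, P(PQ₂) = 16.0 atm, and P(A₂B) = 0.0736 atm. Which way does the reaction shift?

to the right

Qₚ = P(E)·P(PQ₂)³·P(A₂B) / (P(MZ₂)·P(G)) = (0.00266)·(16.0)³·(0.0736) / ((0.00827)·(0.387)) = 251
Qₚ = 251 < Kₚ = 1500, so the forward reaction proceeds.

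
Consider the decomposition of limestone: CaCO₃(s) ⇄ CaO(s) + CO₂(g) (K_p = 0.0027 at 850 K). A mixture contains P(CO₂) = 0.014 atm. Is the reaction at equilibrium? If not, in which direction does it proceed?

(CaCO₃, CaO are pure solids — omitted from Q_p.)
Q_p = P(CO₂) = 0.014
Q_p = 0.014 > K_p = 0.0027, so the reverse reaction proceeds.

reverse (toward reactants)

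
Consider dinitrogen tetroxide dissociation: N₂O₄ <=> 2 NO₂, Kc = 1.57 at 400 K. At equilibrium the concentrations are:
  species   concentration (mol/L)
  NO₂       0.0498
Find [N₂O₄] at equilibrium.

At equilibrium, Kc = [NO₂]² / [N₂O₄] = 1.57.
(0.0498)² / ([N₂O₄]) = 1.57
[N₂O₄] = 0.00158 mol/L

[N₂O₄] = 0.00158 mol/L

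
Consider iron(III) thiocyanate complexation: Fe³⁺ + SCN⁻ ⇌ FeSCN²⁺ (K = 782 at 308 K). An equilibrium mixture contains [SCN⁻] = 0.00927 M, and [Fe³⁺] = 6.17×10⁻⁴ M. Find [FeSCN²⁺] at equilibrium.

At equilibrium, K = [FeSCN²⁺] / ([Fe³⁺]·[SCN⁻]) = 782.
([FeSCN²⁺]) / ((6.17×10⁻⁴)·(0.00927)) = 782
[FeSCN²⁺] = 0.00447 M

[FeSCN²⁺] = 0.00447 M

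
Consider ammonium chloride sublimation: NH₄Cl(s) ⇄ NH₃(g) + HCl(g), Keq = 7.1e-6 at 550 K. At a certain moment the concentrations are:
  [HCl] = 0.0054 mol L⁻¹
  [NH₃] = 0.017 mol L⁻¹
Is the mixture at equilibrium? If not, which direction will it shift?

(NH₄Cl is a pure solid — omitted from Q.)
Q = [NH₃]·[HCl] = (0.017)·(0.0054) = 9.2e-5
Q = 9.2e-5 > Keq = 7.1e-6: net reverse reaction.

no; Q > K, reaction proceeds in reverse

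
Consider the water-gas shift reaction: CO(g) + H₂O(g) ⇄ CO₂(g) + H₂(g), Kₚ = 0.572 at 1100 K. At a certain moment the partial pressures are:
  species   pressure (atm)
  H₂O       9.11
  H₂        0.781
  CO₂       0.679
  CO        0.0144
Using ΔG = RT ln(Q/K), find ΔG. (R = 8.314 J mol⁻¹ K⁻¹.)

ΔG = 17.9 kJ/mol

Qₚ = P(CO₂)·P(H₂) / (P(CO)·P(H₂O)) = (0.679)·(0.781) / ((0.0144)·(9.11)) = 4.04
ΔG = RT ln(Qₚ/Kₚ) = (8.314 J mol⁻¹ K⁻¹)(1100 K) × ln(4.04/0.572)
   = (9.145 kJ/mol)(1.955) = 17.9 kJ/mol
ΔG > 0, so the forward reaction is non-spontaneous (proceeds in reverse).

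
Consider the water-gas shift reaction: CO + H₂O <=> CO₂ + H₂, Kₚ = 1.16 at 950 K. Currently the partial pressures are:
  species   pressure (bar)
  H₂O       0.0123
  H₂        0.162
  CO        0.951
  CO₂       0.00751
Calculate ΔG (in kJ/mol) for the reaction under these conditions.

ΔG = -19.0 kJ/mol

Qₚ = P(CO₂)·P(H₂) / (P(CO)·P(H₂O)) = (0.00751)·(0.162) / ((0.951)·(0.0123)) = 0.104
ΔG = RT ln(Qₚ/Kₚ) = (8.314 J mol⁻¹ K⁻¹)(950 K) × ln(0.104/1.16)
   = (7.898 kJ/mol)(-2.412) = -19.0 kJ/mol
ΔG < 0, so the forward reaction is spontaneous (proceeds forward).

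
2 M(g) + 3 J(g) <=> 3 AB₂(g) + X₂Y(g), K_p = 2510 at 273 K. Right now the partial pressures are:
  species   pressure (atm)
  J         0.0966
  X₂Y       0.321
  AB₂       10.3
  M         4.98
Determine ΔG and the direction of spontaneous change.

ΔG = 4.16 kJ/mol; the forward reaction is non-spontaneous

Q_p = P(AB₂)³·P(X₂Y) / (P(M)²·P(J)³) = (10.3)³·(0.321) / ((4.98)²·(0.0966)³) = 15700
ΔG = RT ln(Q_p/K_p) = (8.314 J mol⁻¹ K⁻¹)(273 K) × ln(15700/2510)
   = (2.270 kJ/mol)(1.833) = 4.16 kJ/mol
ΔG > 0, so the forward reaction is non-spontaneous (proceeds in reverse).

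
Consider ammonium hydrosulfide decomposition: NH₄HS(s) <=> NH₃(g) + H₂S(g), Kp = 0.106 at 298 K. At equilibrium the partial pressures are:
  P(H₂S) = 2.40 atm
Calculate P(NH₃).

(NH₄HS is a pure solid — omitted from Kp.)
At equilibrium, Kp = P(NH₃)·P(H₂S) = 0.106.
(P(NH₃))·(2.40) = 0.106
P(NH₃) = 0.0442 atm

P(NH₃) = 0.0442 atm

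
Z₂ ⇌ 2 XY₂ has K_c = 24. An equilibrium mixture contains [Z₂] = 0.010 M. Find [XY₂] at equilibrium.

At equilibrium, K_c = [XY₂]² / [Z₂] = 24.
([XY₂])² / (0.010) = 24
[XY₂]² = 0.240 ⇒ [XY₂] = 0.49 M

[XY₂] = 0.49 M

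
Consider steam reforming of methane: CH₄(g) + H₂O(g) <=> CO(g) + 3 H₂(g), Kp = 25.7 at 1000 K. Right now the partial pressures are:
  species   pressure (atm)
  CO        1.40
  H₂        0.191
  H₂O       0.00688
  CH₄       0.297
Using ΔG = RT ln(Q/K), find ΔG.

Qp = P(CO)·P(H₂)³ / (P(CH₄)·P(H₂O)) = (1.40)·(0.191)³ / ((0.297)·(0.00688)) = 4.77
ΔG = RT ln(Qp/Kp) = (8.314 J mol⁻¹ K⁻¹)(1000 K) × ln(4.77/25.7)
   = (8.314 kJ/mol)(-1.684) = -14.0 kJ/mol
ΔG < 0, so the forward reaction is spontaneous (proceeds forward).

ΔG = -14.0 kJ/mol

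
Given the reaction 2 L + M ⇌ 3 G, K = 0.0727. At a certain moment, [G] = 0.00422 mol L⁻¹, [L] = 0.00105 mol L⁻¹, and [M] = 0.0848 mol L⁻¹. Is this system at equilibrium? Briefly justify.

Q = [G]³ / ([L]²·[M]) = (0.00422)³ / ((0.00105)²·(0.0848)) = 0.804
Q = 0.804 > K = 0.0727: net reverse reaction.

no; Q > K, reaction proceeds in reverse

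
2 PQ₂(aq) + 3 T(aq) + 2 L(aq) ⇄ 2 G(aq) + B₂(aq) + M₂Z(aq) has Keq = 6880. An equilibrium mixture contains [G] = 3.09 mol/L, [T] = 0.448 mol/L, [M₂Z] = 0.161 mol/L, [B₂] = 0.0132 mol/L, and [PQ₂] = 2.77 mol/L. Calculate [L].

At equilibrium, Keq = [G]²·[B₂]·[M₂Z] / ([PQ₂]²·[T]³·[L]²) = 6880.
(3.09)²·(0.0132)·(0.161) / ((2.77)²·(0.448)³·([L])²) = 6880
[L]² = 4.27×10⁻⁶ ⇒ [L] = 0.00207 mol/L

[L] = 0.00207 mol/L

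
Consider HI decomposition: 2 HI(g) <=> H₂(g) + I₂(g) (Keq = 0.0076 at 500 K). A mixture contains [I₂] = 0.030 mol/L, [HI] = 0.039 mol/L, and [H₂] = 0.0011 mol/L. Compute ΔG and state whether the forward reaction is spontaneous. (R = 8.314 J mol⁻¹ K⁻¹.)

Q = [H₂]·[I₂] / [HI]² = (0.0011)·(0.030) / (0.039)² = 0.0217
ΔG = RT ln(Q/Keq) = (8.314 J mol⁻¹ K⁻¹)(500 K) × ln(0.0217/0.0076)
   = (4.157 kJ/mol)(1.049) = 4.36 kJ/mol
ΔG > 0, so the forward reaction is non-spontaneous (proceeds in reverse).

ΔG = 4.36 kJ/mol; the forward reaction is non-spontaneous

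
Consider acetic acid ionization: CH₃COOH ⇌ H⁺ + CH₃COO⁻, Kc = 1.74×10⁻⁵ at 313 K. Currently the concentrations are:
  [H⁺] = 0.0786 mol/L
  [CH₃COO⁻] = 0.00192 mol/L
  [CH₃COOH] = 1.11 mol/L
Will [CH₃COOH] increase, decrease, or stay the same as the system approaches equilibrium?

Qc = [H⁺]·[CH₃COO⁻] / [CH₃COOH] = (0.0786)·(0.00192) / (1.11) = 1.36×10⁻⁴
Qc = 1.36×10⁻⁴ > Kc = 1.74×10⁻⁵: net reverse reaction.
CH₃COOH is a reactant, so it increases.

increase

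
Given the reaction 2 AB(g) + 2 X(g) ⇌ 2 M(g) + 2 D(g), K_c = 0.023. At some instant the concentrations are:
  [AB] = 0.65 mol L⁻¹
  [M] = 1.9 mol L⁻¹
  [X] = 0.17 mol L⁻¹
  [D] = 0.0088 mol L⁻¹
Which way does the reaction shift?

no net change (already at equilibrium)

Q_c = [M]²·[D]² / ([AB]²·[X]²) = (1.9)²·(0.0088)² / ((0.65)²·(0.17)²) = 0.023
Q_c = 0.023 = K_c, so the system is already at equilibrium.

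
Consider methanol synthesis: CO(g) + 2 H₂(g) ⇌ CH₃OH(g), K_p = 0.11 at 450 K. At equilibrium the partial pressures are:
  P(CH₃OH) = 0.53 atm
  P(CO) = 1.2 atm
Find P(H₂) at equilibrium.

P(H₂) = 2.0 atm

At equilibrium, K_p = P(CH₃OH) / (P(CO)·P(H₂)²) = 0.11.
(0.53) / ((1.2)·(P(H₂))²) = 0.11
P(H₂)² = 4.02 ⇒ P(H₂) = 2.0 atm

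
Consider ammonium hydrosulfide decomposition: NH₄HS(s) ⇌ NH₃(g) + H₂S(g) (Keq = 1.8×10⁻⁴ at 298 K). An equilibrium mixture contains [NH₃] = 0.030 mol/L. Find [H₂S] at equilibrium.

(NH₄HS is a pure solid — omitted from Keq.)
At equilibrium, Keq = [NH₃]·[H₂S] = 1.8×10⁻⁴.
(0.030)·([H₂S]) = 1.8×10⁻⁴
[H₂S] = 0.00600 = 0.0060 mol/L

[H₂S] = 0.0060 mol/L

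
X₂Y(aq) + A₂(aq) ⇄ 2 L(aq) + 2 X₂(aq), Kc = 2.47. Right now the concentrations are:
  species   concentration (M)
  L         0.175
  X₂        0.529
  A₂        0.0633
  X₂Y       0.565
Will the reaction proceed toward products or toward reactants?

toward products

Qc = [L]²·[X₂]² / ([X₂Y]·[A₂]) = (0.175)²·(0.529)² / ((0.565)·(0.0633)) = 0.240
Qc = 0.240 < Kc = 2.47, so the forward reaction proceeds.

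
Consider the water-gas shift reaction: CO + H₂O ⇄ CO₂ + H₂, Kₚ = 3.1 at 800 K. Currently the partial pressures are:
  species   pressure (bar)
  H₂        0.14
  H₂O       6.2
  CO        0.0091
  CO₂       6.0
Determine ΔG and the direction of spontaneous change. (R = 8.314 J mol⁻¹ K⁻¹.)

Qₚ = P(CO₂)·P(H₂) / (P(CO)·P(H₂O)) = (6.0)·(0.14) / ((0.0091)·(6.2)) = 14.9
ΔG = RT ln(Qₚ/Kₚ) = (8.314 J mol⁻¹ K⁻¹)(800 K) × ln(14.9/3.1)
   = (6.651 kJ/mol)(1.570) = 10.4 kJ/mol
ΔG > 0, so the forward reaction is non-spontaneous (proceeds in reverse).

ΔG = 10.4 kJ/mol; the forward reaction is non-spontaneous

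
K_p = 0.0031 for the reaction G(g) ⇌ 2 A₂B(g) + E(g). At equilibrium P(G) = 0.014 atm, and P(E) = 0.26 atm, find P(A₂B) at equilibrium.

P(A₂B) = 0.013 atm

At equilibrium, K_p = P(A₂B)²·P(E) / P(G) = 0.0031.
(P(A₂B))²·(0.26) / (0.014) = 0.0031
P(A₂B)² = 1.67×10⁻⁴ ⇒ P(A₂B) = 0.013 atm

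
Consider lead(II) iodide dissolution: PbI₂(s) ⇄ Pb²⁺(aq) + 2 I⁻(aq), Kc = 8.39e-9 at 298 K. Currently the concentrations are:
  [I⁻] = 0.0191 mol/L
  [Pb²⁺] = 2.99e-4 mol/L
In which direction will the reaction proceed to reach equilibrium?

reverse (toward reactants)

(PbI₂ is a pure solid — omitted from Qc.)
Qc = [Pb²⁺]·[I⁻]² = (2.99e-4)·(0.0191)² = 1.09e-7
Qc = 1.09e-7 > Kc = 8.39e-9, so the reverse reaction proceeds.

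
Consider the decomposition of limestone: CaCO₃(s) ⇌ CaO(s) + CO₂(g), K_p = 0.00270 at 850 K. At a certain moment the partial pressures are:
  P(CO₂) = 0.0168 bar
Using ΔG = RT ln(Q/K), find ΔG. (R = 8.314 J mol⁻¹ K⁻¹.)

(CaCO₃, CaO are pure solids — omitted from Q_p.)
Q_p = P(CO₂) = 0.0168
ΔG = RT ln(Q_p/K_p) = (8.314 J mol⁻¹ K⁻¹)(850 K) × ln(0.0168/0.00270)
   = (7.067 kJ/mol)(1.828) = 12.9 kJ/mol
ΔG > 0, so the forward reaction is non-spontaneous (proceeds in reverse).

ΔG = 12.9 kJ/mol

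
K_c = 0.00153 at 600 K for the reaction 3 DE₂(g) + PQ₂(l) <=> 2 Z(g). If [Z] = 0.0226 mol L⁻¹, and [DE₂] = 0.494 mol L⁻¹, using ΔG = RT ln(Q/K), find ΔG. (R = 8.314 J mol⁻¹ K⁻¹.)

(PQ₂ is a pure liquid — omitted from Q_c.)
Q_c = [Z]² / [DE₂]³ = (0.0226)² / (0.494)³ = 0.00424
ΔG = RT ln(Q_c/K_c) = (8.314 J mol⁻¹ K⁻¹)(600 K) × ln(0.00424/0.00153)
   = (4.988 kJ/mol)(1.019) = 5.08 kJ/mol
ΔG > 0, so the forward reaction is non-spontaneous (proceeds in reverse).

ΔG = 5.08 kJ/mol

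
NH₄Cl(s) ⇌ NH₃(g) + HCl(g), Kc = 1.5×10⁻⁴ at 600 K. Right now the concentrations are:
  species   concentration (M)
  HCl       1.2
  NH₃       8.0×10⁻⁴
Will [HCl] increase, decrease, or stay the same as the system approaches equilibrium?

(NH₄Cl is a pure solid — omitted from Qc.)
Qc = [NH₃]·[HCl] = (8.0×10⁻⁴)·(1.2) = 9.6×10⁻⁴
Qc = 9.6×10⁻⁴ > Kc = 1.5×10⁻⁴: net reverse reaction.
HCl is a product, so it decreases.

decrease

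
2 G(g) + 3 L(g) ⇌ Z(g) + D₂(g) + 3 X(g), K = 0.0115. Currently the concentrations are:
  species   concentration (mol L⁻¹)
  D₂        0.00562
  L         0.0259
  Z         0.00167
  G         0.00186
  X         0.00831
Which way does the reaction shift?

to the left

Q = [Z]·[D₂]·[X]³ / ([G]²·[L]³) = (0.00167)·(0.00562)·(0.00831)³ / ((0.00186)²·(0.0259)³) = 0.0896
Q = 0.0896 > K = 0.0115, so the reverse reaction proceeds.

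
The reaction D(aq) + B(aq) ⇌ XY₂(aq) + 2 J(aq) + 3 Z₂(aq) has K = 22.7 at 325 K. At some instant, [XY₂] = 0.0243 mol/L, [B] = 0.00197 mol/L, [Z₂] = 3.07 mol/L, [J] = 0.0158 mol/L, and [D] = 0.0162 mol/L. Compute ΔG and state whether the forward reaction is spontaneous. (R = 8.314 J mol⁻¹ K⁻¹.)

ΔG = -3.83 kJ/mol; the forward reaction is spontaneous

Q = [XY₂]·[J]²·[Z₂]³ / ([D]·[B]) = (0.0243)·(0.0158)²·(3.07)³ / ((0.0162)·(0.00197)) = 5.50
ΔG = RT ln(Q/K) = (8.314 J mol⁻¹ K⁻¹)(325 K) × ln(5.50/22.7)
   = (2.702 kJ/mol)(-1.418) = -3.83 kJ/mol
ΔG < 0, so the forward reaction is spontaneous (proceeds forward).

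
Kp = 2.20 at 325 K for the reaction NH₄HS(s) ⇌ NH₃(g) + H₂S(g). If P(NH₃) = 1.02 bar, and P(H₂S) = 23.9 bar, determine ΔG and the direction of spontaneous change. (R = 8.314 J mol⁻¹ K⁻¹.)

(NH₄HS is a pure solid — omitted from Qp.)
Qp = P(NH₃)·P(H₂S) = (1.02)·(23.9) = 24.4
ΔG = RT ln(Qp/Kp) = (8.314 J mol⁻¹ K⁻¹)(325 K) × ln(24.4/2.20)
   = (2.702 kJ/mol)(2.406) = 6.50 kJ/mol
ΔG > 0, so the forward reaction is non-spontaneous (proceeds in reverse).

ΔG = 6.50 kJ/mol; the forward reaction is non-spontaneous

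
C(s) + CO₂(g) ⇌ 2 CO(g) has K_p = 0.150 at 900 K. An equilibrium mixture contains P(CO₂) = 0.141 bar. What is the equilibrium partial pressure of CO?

(C is a pure solid — omitted from K_p.)
At equilibrium, K_p = P(CO)² / P(CO₂) = 0.150.
(P(CO))² / (0.141) = 0.150
P(CO)² = 0.0212 ⇒ P(CO) = 0.145 bar

P(CO) = 0.145 bar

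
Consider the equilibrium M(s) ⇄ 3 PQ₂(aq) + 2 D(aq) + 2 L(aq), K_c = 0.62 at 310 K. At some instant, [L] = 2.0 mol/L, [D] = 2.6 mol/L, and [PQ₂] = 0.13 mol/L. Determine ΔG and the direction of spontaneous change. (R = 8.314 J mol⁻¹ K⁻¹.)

(M is a pure solid — omitted from Q_c.)
Q_c = [PQ₂]³·[D]²·[L]² = (0.13)³·(2.6)²·(2.0)² = 0.0594
ΔG = RT ln(Q_c/K_c) = (8.314 J mol⁻¹ K⁻¹)(310 K) × ln(0.0594/0.62)
   = (2.577 kJ/mol)(-2.345) = -6.04 kJ/mol
ΔG < 0, so the forward reaction is spontaneous (proceeds forward).

ΔG = -6.04 kJ/mol; the forward reaction is spontaneous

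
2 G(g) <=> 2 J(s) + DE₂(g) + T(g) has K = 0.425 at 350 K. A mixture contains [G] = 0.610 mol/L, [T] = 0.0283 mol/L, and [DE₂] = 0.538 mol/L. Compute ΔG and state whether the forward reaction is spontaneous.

(J is a pure solid — omitted from Q.)
Q = [DE₂]·[T] / [G]² = (0.538)·(0.0283) / (0.610)² = 0.0409
ΔG = RT ln(Q/K) = (8.314 J mol⁻¹ K⁻¹)(350 K) × ln(0.0409/0.425)
   = (2.910 kJ/mol)(-2.341) = -6.81 kJ/mol
ΔG < 0, so the forward reaction is spontaneous (proceeds forward).

ΔG = -6.81 kJ/mol; the forward reaction is spontaneous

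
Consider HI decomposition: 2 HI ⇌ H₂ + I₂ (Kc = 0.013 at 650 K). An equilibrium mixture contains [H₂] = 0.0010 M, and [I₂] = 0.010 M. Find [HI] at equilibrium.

[HI] = 0.028 M

At equilibrium, Kc = [H₂]·[I₂] / [HI]² = 0.013.
(0.0010)·(0.010) / ([HI])² = 0.013
[HI]² = 7.69e-4 ⇒ [HI] = 0.028 M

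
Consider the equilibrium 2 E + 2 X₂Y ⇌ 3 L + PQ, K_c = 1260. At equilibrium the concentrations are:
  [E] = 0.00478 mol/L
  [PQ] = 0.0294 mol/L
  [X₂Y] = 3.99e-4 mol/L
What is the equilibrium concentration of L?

[L] = 0.00538 mol/L

At equilibrium, K_c = [L]³·[PQ] / ([E]²·[X₂Y]²) = 1260.
([L])³·(0.0294) / ((0.00478)²·(3.99e-4)²) = 1260
[L]³ = 1.56e-7 ⇒ [L] = 0.00538 mol/L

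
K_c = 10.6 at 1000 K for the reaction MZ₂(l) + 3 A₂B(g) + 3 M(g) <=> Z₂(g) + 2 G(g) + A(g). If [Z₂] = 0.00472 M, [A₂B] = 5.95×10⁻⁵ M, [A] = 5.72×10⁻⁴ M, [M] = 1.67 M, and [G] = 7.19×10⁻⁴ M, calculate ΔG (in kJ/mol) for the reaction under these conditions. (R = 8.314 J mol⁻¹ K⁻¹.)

(MZ₂ is a pure liquid — omitted from Q_c.)
Q_c = [Z₂]·[G]²·[A] / ([A₂B]³·[M]³) = (0.00472)·(7.19×10⁻⁴)²·(5.72×10⁻⁴) / ((5.95×10⁻⁵)³·(1.67)³) = 1.42
ΔG = RT ln(Q_c/K_c) = (8.314 J mol⁻¹ K⁻¹)(1000 K) × ln(1.42/10.6)
   = (8.314 kJ/mol)(-2.010) = -16.7 kJ/mol
ΔG < 0, so the forward reaction is spontaneous (proceeds forward).

ΔG = -16.7 kJ/mol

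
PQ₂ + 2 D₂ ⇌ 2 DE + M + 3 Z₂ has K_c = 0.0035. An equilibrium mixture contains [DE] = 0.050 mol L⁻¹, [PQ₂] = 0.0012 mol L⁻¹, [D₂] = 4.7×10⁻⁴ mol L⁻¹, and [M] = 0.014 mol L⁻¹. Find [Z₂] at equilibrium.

[Z₂] = 0.0030 mol L⁻¹

At equilibrium, K_c = [DE]²·[M]·[Z₂]³ / ([PQ₂]·[D₂]²) = 0.0035.
(0.050)²·(0.014)·([Z₂])³ / ((0.0012)·(4.7×10⁻⁴)²) = 0.0035
[Z₂]³ = 2.65×10⁻⁸ ⇒ [Z₂] = 0.0030 mol L⁻¹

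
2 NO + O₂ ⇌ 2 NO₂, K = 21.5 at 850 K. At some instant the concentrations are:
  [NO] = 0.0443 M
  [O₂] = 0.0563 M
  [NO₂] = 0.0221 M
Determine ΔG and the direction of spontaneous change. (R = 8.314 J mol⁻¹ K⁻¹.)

ΔG = -11.2 kJ/mol; the forward reaction is spontaneous

Q = [NO₂]² / ([NO]²·[O₂]) = (0.0221)² / ((0.0443)²·(0.0563)) = 4.42
ΔG = RT ln(Q/K) = (8.314 J mol⁻¹ K⁻¹)(850 K) × ln(4.42/21.5)
   = (7.067 kJ/mol)(-1.582) = -11.2 kJ/mol
ΔG < 0, so the forward reaction is spontaneous (proceeds forward).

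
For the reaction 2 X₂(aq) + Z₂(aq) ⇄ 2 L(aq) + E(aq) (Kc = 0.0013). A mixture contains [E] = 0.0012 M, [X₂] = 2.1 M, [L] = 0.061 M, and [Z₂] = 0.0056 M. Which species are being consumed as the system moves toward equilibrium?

X₂, Z₂ (reactants)

Qc = [L]²·[E] / ([X₂]²·[Z₂]) = (0.061)²·(0.0012) / ((2.1)²·(0.0056)) = 1.8×10⁻⁴
Qc = 1.8×10⁻⁴ < Kc = 0.0013: net forward reaction.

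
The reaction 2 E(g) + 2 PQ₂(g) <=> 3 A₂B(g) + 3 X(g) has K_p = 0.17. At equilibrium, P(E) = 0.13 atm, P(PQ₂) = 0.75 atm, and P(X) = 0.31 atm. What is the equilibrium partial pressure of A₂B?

At equilibrium, K_p = P(A₂B)³·P(X)³ / (P(E)²·P(PQ₂)²) = 0.17.
(P(A₂B))³·(0.31)³ / ((0.13)²·(0.75)²) = 0.17
P(A₂B)³ = 0.0542 ⇒ P(A₂B) = 0.38 atm

P(A₂B) = 0.38 atm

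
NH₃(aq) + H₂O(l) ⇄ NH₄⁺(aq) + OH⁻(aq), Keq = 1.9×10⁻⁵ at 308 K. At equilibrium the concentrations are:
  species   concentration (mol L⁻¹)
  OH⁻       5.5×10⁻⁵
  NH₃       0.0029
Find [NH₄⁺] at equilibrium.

(H₂O is a pure liquid — omitted from Keq.)
At equilibrium, Keq = [NH₄⁺]·[OH⁻] / [NH₃] = 1.9×10⁻⁵.
([NH₄⁺])·(5.5×10⁻⁵) / (0.0029) = 1.9×10⁻⁵
[NH₄⁺] = 0.00100 = 0.0010 mol L⁻¹

[NH₄⁺] = 0.0010 mol L⁻¹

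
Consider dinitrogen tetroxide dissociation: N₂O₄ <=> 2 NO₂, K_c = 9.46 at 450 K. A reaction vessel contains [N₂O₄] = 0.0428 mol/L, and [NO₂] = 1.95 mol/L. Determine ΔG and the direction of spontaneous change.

Q_c = [NO₂]² / [N₂O₄] = (1.95)² / (0.0428) = 88.8
ΔG = RT ln(Q_c/K_c) = (8.314 J mol⁻¹ K⁻¹)(450 K) × ln(88.8/9.46)
   = (3.741 kJ/mol)(2.239) = 8.38 kJ/mol
ΔG > 0, so the forward reaction is non-spontaneous (proceeds in reverse).

ΔG = 8.38 kJ/mol; the forward reaction is non-spontaneous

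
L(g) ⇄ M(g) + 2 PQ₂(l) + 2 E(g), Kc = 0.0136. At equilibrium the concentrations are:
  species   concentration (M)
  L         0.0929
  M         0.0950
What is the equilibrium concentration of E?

(PQ₂ is a pure liquid — omitted from Kc.)
At equilibrium, Kc = [M]·[E]² / [L] = 0.0136.
(0.0950)·([E])² / (0.0929) = 0.0136
[E]² = 0.0133 ⇒ [E] = 0.115 M

[E] = 0.115 M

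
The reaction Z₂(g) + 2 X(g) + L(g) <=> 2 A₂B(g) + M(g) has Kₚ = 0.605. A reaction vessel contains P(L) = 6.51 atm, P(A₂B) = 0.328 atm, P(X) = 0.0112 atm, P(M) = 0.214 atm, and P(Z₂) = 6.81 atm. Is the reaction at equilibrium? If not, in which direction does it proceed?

Qₚ = P(A₂B)²·P(M) / (P(Z₂)·P(X)²·P(L)) = (0.328)²·(0.214) / ((6.81)·(0.0112)²·(6.51)) = 4.14
Qₚ = 4.14 > Kₚ = 0.605, so the reverse reaction proceeds.

to the left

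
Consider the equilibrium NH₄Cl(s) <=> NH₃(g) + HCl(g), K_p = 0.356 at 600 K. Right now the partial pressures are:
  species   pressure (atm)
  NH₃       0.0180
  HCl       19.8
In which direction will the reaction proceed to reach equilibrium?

(NH₄Cl is a pure solid — omitted from Q_p.)
Q_p = P(NH₃)·P(HCl) = (0.0180)·(19.8) = 0.356
Q_p = 0.356 = K_p, so the system is already at equilibrium.

at equilibrium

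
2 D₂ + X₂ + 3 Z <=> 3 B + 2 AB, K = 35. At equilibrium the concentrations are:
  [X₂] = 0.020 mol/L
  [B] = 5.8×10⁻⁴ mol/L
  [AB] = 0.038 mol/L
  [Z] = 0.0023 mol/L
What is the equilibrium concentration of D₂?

At equilibrium, K = [B]³·[AB]² / ([D₂]²·[X₂]·[Z]³) = 35.
(5.8×10⁻⁴)³·(0.038)² / (([D₂])²·(0.020)·(0.0023)³) = 35
[D₂]² = 3.31×10⁻⁵ ⇒ [D₂] = 0.0058 mol/L

[D₂] = 0.0058 mol/L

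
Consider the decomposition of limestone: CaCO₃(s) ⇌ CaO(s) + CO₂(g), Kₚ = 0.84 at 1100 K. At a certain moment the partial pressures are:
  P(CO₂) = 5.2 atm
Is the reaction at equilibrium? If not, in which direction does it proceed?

(CaCO₃, CaO are pure solids — omitted from Qₚ.)
Qₚ = P(CO₂) = 5.2
Qₚ = 5.2 > Kₚ = 0.84, so the reverse reaction proceeds.

to the left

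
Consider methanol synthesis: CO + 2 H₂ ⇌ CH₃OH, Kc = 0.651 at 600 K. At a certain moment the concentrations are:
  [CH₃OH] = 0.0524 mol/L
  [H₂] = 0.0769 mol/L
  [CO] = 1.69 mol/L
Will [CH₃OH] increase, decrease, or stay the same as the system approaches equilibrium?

decrease

Qc = [CH₃OH] / ([CO]·[H₂]²) = (0.0524) / ((1.69)·(0.0769)²) = 5.24
Qc = 5.24 > Kc = 0.651: net reverse reaction.
CH₃OH is a product, so it decreases.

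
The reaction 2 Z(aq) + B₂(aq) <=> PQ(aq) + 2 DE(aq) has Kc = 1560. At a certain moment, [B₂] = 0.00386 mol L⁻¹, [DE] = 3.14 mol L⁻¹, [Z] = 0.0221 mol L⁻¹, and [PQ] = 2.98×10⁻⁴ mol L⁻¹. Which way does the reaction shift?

at equilibrium

Qc = [PQ]·[DE]² / ([Z]²·[B₂]) = (2.98×10⁻⁴)·(3.14)² / ((0.0221)²·(0.00386)) = 1560
Qc = 1560 = Kc, so the system is already at equilibrium.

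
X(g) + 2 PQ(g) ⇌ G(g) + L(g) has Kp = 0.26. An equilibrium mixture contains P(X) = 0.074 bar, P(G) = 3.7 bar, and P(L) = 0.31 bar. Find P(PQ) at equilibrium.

P(PQ) = 7.7 bar

At equilibrium, Kp = P(G)·P(L) / (P(X)·P(PQ)²) = 0.26.
(3.7)·(0.31) / ((0.074)·(P(PQ))²) = 0.26
P(PQ)² = 59.6 ⇒ P(PQ) = 7.7 bar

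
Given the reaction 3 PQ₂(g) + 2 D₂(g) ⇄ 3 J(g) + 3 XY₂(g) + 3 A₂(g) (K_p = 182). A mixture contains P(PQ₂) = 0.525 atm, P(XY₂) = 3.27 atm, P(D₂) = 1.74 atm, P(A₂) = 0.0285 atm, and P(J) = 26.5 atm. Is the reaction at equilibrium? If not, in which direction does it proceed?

Q_p = P(J)³·P(XY₂)³·P(A₂)³ / (P(PQ₂)³·P(D₂)²) = (26.5)³·(3.27)³·(0.0285)³ / ((0.525)³·(1.74)²) = 34.4
Q_p = 34.4 < K_p = 182, so the forward reaction proceeds.

toward products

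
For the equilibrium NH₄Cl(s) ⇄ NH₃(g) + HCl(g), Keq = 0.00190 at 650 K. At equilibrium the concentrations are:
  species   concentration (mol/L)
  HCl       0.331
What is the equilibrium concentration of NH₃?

(NH₄Cl is a pure solid — omitted from Keq.)
At equilibrium, Keq = [NH₃]·[HCl] = 0.00190.
([NH₃])·(0.331) = 0.00190
[NH₃] = 0.00574 mol/L

[NH₃] = 0.00574 mol/L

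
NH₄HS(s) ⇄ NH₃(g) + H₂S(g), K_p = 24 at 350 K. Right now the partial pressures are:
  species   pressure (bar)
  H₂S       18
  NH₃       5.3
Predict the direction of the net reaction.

reverse (toward reactants)

(NH₄HS is a pure solid — omitted from Q_p.)
Q_p = P(NH₃)·P(H₂S) = (5.3)·(18) = 95
Q_p = 95 > K_p = 24, so the reverse reaction proceeds.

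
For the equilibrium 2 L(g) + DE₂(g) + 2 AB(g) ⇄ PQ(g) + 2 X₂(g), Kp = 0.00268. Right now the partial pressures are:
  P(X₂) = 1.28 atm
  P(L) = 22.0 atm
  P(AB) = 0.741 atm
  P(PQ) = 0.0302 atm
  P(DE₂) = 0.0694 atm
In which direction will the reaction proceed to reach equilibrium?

Qp = P(PQ)·P(X₂)² / (P(L)²·P(DE₂)·P(AB)²) = (0.0302)·(1.28)² / ((22.0)²·(0.0694)·(0.741)²) = 0.00268
Qp = 0.00268 = Kp, so the system is already at equilibrium.

neither direction; the system is at equilibrium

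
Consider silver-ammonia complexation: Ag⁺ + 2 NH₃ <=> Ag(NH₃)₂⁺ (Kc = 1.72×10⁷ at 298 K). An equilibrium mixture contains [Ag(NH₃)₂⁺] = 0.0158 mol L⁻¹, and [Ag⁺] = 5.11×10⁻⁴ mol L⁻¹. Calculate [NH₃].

[NH₃] = 0.00134 mol L⁻¹

At equilibrium, Kc = [Ag(NH₃)₂⁺] / ([Ag⁺]·[NH₃]²) = 1.72×10⁷.
(0.0158) / ((5.11×10⁻⁴)·([NH₃])²) = 1.72×10⁷
[NH₃]² = 1.80×10⁻⁶ ⇒ [NH₃] = 0.00134 mol L⁻¹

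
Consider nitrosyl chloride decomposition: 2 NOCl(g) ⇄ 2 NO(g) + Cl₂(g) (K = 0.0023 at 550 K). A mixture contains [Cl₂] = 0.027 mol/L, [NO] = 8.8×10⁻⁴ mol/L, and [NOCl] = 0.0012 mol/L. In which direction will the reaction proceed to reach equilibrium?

Q = [NO]²·[Cl₂] / [NOCl]² = (8.8×10⁻⁴)²·(0.027) / (0.0012)² = 0.015
Q = 0.015 > K = 0.0023, so the reverse reaction proceeds.

reverse (toward reactants)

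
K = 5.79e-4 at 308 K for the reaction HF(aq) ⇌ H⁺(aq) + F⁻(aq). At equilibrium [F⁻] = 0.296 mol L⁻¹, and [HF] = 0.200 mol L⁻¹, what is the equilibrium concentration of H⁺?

[H⁺] = 3.91e-4 mol L⁻¹

At equilibrium, K = [H⁺]·[F⁻] / [HF] = 5.79e-4.
([H⁺])·(0.296) / (0.200) = 5.79e-4
[H⁺] = 3.91e-4 mol L⁻¹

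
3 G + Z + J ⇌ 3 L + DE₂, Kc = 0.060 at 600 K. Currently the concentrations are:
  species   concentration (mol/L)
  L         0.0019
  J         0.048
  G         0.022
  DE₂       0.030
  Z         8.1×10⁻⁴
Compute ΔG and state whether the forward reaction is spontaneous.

ΔG = 10.5 kJ/mol; the forward reaction is non-spontaneous

Qc = [L]³·[DE₂] / ([G]³·[Z]·[J]) = (0.0019)³·(0.030) / ((0.022)³·(8.1×10⁻⁴)·(0.048)) = 0.497
ΔG = RT ln(Qc/Kc) = (8.314 J mol⁻¹ K⁻¹)(600 K) × ln(0.497/0.060)
   = (4.988 kJ/mol)(2.114) = 10.5 kJ/mol
ΔG > 0, so the forward reaction is non-spontaneous (proceeds in reverse).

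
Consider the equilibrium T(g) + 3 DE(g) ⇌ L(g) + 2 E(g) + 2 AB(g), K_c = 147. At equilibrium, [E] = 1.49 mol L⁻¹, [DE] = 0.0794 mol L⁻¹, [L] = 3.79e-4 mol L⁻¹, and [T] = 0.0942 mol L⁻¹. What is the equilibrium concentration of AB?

At equilibrium, K_c = [L]·[E]²·[AB]² / ([T]·[DE]³) = 147.
(3.79e-4)·(1.49)²·([AB])² / ((0.0942)·(0.0794)³) = 147
[AB]² = 8.24 ⇒ [AB] = 2.87 mol L⁻¹

[AB] = 2.87 mol L⁻¹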